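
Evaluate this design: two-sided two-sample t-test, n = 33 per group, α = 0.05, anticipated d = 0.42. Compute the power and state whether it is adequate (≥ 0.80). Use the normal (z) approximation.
Power ≈ 0.40; the study is underpowered (power < 0.80)

Power calculation (two-sample t-test, normal approximation):
z_β = d · √(n/2) - z_{α/2}
z_β = 0.42 · √(33/2) - 1.960
z_β = 0.42 · 4.062 - 1.960
z_β = -0.254

Power = Φ(z_β) = Φ(-0.254) ≈ 0.400

Effect size d = 0.42 is small by Cohen's convention (0.2/0.5/0.8).

Threshold: power ≥ 0.80 is conventionally adequate.
Power ≈ 0.40 → the study is underpowered (power < 0.80).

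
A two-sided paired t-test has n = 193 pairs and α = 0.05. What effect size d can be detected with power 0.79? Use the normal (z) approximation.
d ≈ 0.20

Minimum detectable effect (paired t-test, normal approximation):
d = (z_{α/2} + z_β) / √n
d = (1.960 + 0.806) / √193
d = 2.766 / 13.892
d ≈ 0.20

By Cohen's convention (0.2 small / 0.5 medium / 0.8 large): small effect.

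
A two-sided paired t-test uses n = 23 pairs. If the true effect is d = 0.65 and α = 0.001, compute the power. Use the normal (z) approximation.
Power ≈ 0.43

Power calculation (paired t-test, normal approximation):
z_β = d · √n - z_{α/2}
z_β = 0.65 · √23 - 3.291
z_β = 0.65 · 4.796 - 3.291
z_β = -0.173

Power = Φ(z_β) = Φ(-0.173) ≈ 0.431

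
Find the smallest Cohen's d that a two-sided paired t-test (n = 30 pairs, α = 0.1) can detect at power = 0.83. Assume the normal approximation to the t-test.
d ≈ 0.47

Minimum detectable effect (paired t-test, normal approximation):
d = (z_{α/2} + z_β) / √n
d = (1.645 + 0.954) / √30
d = 2.599 / 5.477
d ≈ 0.47

By Cohen's convention (0.2 small / 0.5 medium / 0.8 large): small effect.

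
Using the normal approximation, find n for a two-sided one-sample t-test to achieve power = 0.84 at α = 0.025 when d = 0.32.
n = 103

Sample size formula (one-sample t-test, normal approximation):
n = ((z_{α/2} + z_β) / d)²

z_{α/2} = 2.241 (for α = 0.025, two-sided)
z_β = 0.994 (for power = 0.84)
d = 0.32

n = ((2.241 + 0.994) / 0.32)²
n = (10.109)²
n ≈ 102.19
Round up to the next whole number: n = 103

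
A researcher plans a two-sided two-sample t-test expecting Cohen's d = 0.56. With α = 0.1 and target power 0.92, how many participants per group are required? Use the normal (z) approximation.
n = 60 per group

Sample size formula (two-sample t-test, normal approximation):
n = 2 · ((z_{α/2} + z_β) / d)²

z_{α/2} = 1.645 (for α = 0.1, two-sided)
z_β = 1.405 (for power = 0.92)
d = 0.56

n = 2 · ((1.645 + 1.405) / 0.56)²
n = 2 · (5.446)²
n ≈ 59.32
Round up to the next whole number: n = 60 per group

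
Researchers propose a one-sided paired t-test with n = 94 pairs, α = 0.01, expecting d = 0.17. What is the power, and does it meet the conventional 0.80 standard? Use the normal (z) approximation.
Power ≈ 0.25; the study is underpowered (power < 0.80)

Power calculation (paired t-test, normal approximation):
z_β = d · √n - z_α
z_β = 0.17 · √94 - 2.326
z_β = 0.17 · 9.695 - 2.326
z_β = -0.678

Power = Φ(z_β) = Φ(-0.678) ≈ 0.249

Effect size d = 0.17 is very small by Cohen's convention (0.2/0.5/0.8).

Threshold: power ≥ 0.80 is conventionally adequate.
Power ≈ 0.25 → the study is underpowered (power < 0.80).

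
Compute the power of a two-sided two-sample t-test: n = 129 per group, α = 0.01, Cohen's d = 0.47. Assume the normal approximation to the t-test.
Power ≈ 0.88

Power calculation (two-sample t-test, normal approximation):
z_β = d · √(n/2) - z_{α/2}
z_β = 0.47 · √(129/2) - 2.576
z_β = 0.47 · 8.031 - 2.576
z_β = 1.199

Power = Φ(z_β) = Φ(1.199) ≈ 0.885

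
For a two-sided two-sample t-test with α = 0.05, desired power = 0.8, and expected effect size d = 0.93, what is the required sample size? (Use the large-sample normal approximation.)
n = 19 per group

Sample size formula (two-sample t-test, normal approximation):
n = 2 · ((z_{α/2} + z_β) / d)²

z_{α/2} = 1.960 (for α = 0.05, two-sided)
z_β = 0.842 (for power = 0.8)
d = 0.93

n = 2 · ((1.960 + 0.842) / 0.93)²
n = 2 · (3.013)²
n ≈ 18.16
Round up to the next whole number: n = 19 per group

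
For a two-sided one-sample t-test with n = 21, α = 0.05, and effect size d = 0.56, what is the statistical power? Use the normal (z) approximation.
Power ≈ 0.73

Power calculation (one-sample t-test, normal approximation):
z_β = d · √n - z_{α/2}
z_β = 0.56 · √21 - 1.960
z_β = 0.56 · 4.583 - 1.960
z_β = 0.606

Power = Φ(z_β) = Φ(0.606) ≈ 0.728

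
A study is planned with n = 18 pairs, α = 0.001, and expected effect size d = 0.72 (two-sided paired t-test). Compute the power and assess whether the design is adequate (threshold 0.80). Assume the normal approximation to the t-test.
Power ≈ 0.41; the study is underpowered (power < 0.80)

Power calculation (paired t-test, normal approximation):
z_β = d · √n - z_{α/2}
z_β = 0.72 · √18 - 3.291
z_β = 0.72 · 4.243 - 3.291
z_β = -0.236

Power = Φ(z_β) = Φ(-0.236) ≈ 0.407

Effect size d = 0.72 is medium by Cohen's convention (0.2/0.5/0.8).

Threshold: power ≥ 0.80 is conventionally adequate.
Power ≈ 0.41 → the study is underpowered (power < 0.80).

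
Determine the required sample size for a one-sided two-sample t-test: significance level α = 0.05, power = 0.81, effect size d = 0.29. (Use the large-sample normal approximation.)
n = 152 per group

Sample size formula (two-sample t-test, normal approximation):
n = 2 · ((z_α + z_β) / d)²

z_α = 1.645 (for α = 0.05, one-sided)
z_β = 0.878 (for power = 0.81)
d = 0.29

n = 2 · ((1.645 + 0.878) / 0.29)²
n = 2 · (8.700)²
n ≈ 151.38
Round up to the next whole number: n = 152 per group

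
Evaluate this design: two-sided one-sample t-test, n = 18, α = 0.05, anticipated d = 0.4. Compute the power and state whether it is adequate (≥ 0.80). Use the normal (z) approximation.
Power ≈ 0.40; the study is underpowered (power < 0.80)

Power calculation (one-sample t-test, normal approximation):
z_β = d · √n - z_{α/2}
z_β = 0.4 · √18 - 1.960
z_β = 0.4 · 4.243 - 1.960
z_β = -0.263

Power = Φ(z_β) = Φ(-0.263) ≈ 0.396

Effect size d = 0.4 is small by Cohen's convention (0.2/0.5/0.8).

Threshold: power ≥ 0.80 is conventionally adequate.
Power ≈ 0.40 → the study is underpowered (power < 0.80).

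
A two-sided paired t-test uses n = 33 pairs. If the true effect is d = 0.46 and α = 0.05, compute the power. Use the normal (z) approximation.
Power ≈ 0.75

Power calculation (paired t-test, normal approximation):
z_β = d · √n - z_{α/2}
z_β = 0.46 · √33 - 1.960
z_β = 0.46 · 5.745 - 1.960
z_β = 0.683

Power = Φ(z_β) = Φ(0.683) ≈ 0.753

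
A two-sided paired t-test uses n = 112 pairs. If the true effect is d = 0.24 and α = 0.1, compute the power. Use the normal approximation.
Power ≈ 0.81

Power calculation (paired t-test, normal approximation):
z_β = d · √n - z_{α/2}
z_β = 0.24 · √112 - 1.645
z_β = 0.24 · 10.583 - 1.645
z_β = 0.895

Power = Φ(z_β) = Φ(0.895) ≈ 0.815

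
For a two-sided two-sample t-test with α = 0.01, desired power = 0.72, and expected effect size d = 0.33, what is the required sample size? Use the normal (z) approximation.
n = 184 per group

Sample size formula (two-sample t-test, normal approximation):
n = 2 · ((z_{α/2} + z_β) / d)²

z_{α/2} = 2.576 (for α = 0.01, two-sided)
z_β = 0.583 (for power = 0.72)
d = 0.33

n = 2 · ((2.576 + 0.583) / 0.33)²
n = 2 · (9.573)²
n ≈ 183.28
Round up to the next whole number: n = 184 per group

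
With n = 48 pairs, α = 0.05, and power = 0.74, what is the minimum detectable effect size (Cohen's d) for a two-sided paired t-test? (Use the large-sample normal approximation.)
d ≈ 0.38

Minimum detectable effect (paired t-test, normal approximation):
d = (z_{α/2} + z_β) / √n
d = (1.960 + 0.643) / √48
d = 2.603 / 6.928
d ≈ 0.38

By Cohen's convention (0.2 small / 0.5 medium / 0.8 large): small effect.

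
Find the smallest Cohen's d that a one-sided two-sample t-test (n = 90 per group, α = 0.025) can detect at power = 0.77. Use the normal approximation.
d ≈ 0.40

Minimum detectable effect (two-sample t-test, normal approximation):
d = (z_α + z_β) / √(n/2)
d = (1.960 + 0.739) / √(90/2)
d = 2.699 / 6.708
d ≈ 0.40

By Cohen's convention (0.2 small / 0.5 medium / 0.8 large): small effect.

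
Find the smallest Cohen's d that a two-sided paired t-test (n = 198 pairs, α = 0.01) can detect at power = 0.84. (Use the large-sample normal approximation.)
d ≈ 0.25

Minimum detectable effect (paired t-test, normal approximation):
d = (z_{α/2} + z_β) / √n
d = (2.576 + 0.994) / √198
d = 3.570 / 14.071
d ≈ 0.25

By Cohen's convention (0.2 small / 0.5 medium / 0.8 large): small effect.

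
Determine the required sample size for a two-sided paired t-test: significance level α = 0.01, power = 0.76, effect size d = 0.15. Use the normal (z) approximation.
n = 479 pairs

Sample size formula (paired t-test, normal approximation):
n = ((z_{α/2} + z_β) / d)²

z_{α/2} = 2.576 (for α = 0.01, two-sided)
z_β = 0.706 (for power = 0.76)
d = 0.15

n = ((2.576 + 0.706) / 0.15)²
n = (21.880)²
n ≈ 478.73
Round up to the next whole number: n = 479 pairs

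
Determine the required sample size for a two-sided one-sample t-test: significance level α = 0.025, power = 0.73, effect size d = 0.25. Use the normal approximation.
n = 131

Sample size formula (one-sample t-test, normal approximation):
n = ((z_{α/2} + z_β) / d)²

z_{α/2} = 2.241 (for α = 0.025, two-sided)
z_β = 0.613 (for power = 0.73)
d = 0.25

n = ((2.241 + 0.613) / 0.25)²
n = (11.416)²
n ≈ 130.33
Round up to the next whole number: n = 131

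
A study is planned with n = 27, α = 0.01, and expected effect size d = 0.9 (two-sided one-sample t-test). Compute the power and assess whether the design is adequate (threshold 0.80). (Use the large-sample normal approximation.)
Power ≈ 0.98; the study is adequately powered (power ≥ 0.80)

Power calculation (one-sample t-test, normal approximation):
z_β = d · √n - z_{α/2}
z_β = 0.9 · √27 - 2.576
z_β = 0.9 · 5.196 - 2.576
z_β = 2.101

Power = Φ(z_β) = Φ(2.101) ≈ 0.982

Effect size d = 0.9 is large by Cohen's convention (0.2/0.5/0.8).

Threshold: power ≥ 0.80 is conventionally adequate.
Power ≈ 0.98 → the study is adequately powered (power ≥ 0.80).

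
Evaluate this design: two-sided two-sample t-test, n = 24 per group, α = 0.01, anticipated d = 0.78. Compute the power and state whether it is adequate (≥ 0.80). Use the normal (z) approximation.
Power ≈ 0.55; the study is underpowered (power < 0.80)

Power calculation (two-sample t-test, normal approximation):
z_β = d · √(n/2) - z_{α/2}
z_β = 0.78 · √(24/2) - 2.576
z_β = 0.78 · 3.464 - 2.576
z_β = 0.126

Power = Φ(z_β) = Φ(0.126) ≈ 0.550

Effect size d = 0.78 is medium by Cohen's convention (0.2/0.5/0.8).

Threshold: power ≥ 0.80 is conventionally adequate.
Power ≈ 0.55 → the study is underpowered (power < 0.80).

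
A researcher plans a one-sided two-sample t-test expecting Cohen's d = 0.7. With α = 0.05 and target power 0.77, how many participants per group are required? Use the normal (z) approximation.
n = 24 per group

Sample size formula (two-sample t-test, normal approximation):
n = 2 · ((z_α + z_β) / d)²

z_α = 1.645 (for α = 0.05, one-sided)
z_β = 0.739 (for power = 0.77)
d = 0.7

n = 2 · ((1.645 + 0.739) / 0.7)²
n = 2 · (3.406)²
n ≈ 23.20
Round up to the next whole number: n = 24 per group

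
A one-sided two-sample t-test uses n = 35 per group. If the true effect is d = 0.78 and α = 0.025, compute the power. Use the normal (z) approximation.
Power ≈ 0.90

Power calculation (two-sample t-test, normal approximation):
z_β = d · √(n/2) - z_α
z_β = 0.78 · √(35/2) - 1.960
z_β = 0.78 · 4.183 - 1.960
z_β = 1.303

Power = Φ(z_β) = Φ(1.303) ≈ 0.904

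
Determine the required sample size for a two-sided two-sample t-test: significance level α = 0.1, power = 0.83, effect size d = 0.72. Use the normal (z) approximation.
n = 27 per group

Sample size formula (two-sample t-test, normal approximation):
n = 2 · ((z_{α/2} + z_β) / d)²

z_{α/2} = 1.645 (for α = 0.1, two-sided)
z_β = 0.954 (for power = 0.83)
d = 0.72

n = 2 · ((1.645 + 0.954) / 0.72)²
n = 2 · (3.610)²
n ≈ 26.06
Round up to the next whole number: n = 27 per group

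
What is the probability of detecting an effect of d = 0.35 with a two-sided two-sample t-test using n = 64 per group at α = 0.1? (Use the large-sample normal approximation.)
Power ≈ 0.63

Power calculation (two-sample t-test, normal approximation):
z_β = d · √(n/2) - z_{α/2}
z_β = 0.35 · √(64/2) - 1.645
z_β = 0.35 · 5.657 - 1.645
z_β = 0.335

Power = Φ(z_β) = Φ(0.335) ≈ 0.631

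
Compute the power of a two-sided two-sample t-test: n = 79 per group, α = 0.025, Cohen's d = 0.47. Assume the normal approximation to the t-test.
Power ≈ 0.76

Power calculation (two-sample t-test, normal approximation):
z_β = d · √(n/2) - z_{α/2}
z_β = 0.47 · √(79/2) - 2.241
z_β = 0.47 · 6.285 - 2.241
z_β = 0.713

Power = Φ(z_β) = Φ(0.713) ≈ 0.762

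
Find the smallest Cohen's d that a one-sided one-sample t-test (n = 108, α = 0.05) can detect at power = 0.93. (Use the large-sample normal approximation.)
d ≈ 0.30

Minimum detectable effect (one-sample t-test, normal approximation):
d = (z_α + z_β) / √n
d = (1.645 + 1.476) / √108
d = 3.121 / 10.392
d ≈ 0.30

By Cohen's convention (0.2 small / 0.5 medium / 0.8 large): small effect.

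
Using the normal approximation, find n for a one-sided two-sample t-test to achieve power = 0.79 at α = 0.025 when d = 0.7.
n = 32 per group

Sample size formula (two-sample t-test, normal approximation):
n = 2 · ((z_α + z_β) / d)²

z_α = 1.960 (for α = 0.025, one-sided)
z_β = 0.806 (for power = 0.79)
d = 0.7

n = 2 · ((1.960 + 0.806) / 0.7)²
n = 2 · (3.951)²
n ≈ 31.22
Round up to the next whole number: n = 32 per group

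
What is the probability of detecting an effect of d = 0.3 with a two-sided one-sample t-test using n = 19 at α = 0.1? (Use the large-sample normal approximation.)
Power ≈ 0.37

Power calculation (one-sample t-test, normal approximation):
z_β = d · √n - z_{α/2}
z_β = 0.3 · √19 - 1.645
z_β = 0.3 · 4.359 - 1.645
z_β = -0.337

Power = Φ(z_β) = Φ(-0.337) ≈ 0.368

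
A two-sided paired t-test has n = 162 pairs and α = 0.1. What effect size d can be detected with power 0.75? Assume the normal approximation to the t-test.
d ≈ 0.18

Minimum detectable effect (paired t-test, normal approximation):
d = (z_{α/2} + z_β) / √n
d = (1.645 + 0.674) / √162
d = 2.319 / 12.728
d ≈ 0.18

By Cohen's convention (0.2 small / 0.5 medium / 0.8 large): very small effect.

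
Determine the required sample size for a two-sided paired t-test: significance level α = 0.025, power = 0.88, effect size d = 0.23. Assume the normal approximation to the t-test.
n = 221 pairs

Sample size formula (paired t-test, normal approximation):
n = ((z_{α/2} + z_β) / d)²

z_{α/2} = 2.241 (for α = 0.025, two-sided)
z_β = 1.175 (for power = 0.88)
d = 0.23

n = ((2.241 + 1.175) / 0.23)²
n = (14.852)²
n ≈ 220.58
Round up to the next whole number: n = 221 pairs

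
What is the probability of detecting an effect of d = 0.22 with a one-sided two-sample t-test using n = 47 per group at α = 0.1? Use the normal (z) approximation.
Power ≈ 0.41

Power calculation (two-sample t-test, normal approximation):
z_β = d · √(n/2) - z_α
z_β = 0.22 · √(47/2) - 1.282
z_β = 0.22 · 4.848 - 1.282
z_β = -0.215

Power = Φ(z_β) = Φ(-0.215) ≈ 0.415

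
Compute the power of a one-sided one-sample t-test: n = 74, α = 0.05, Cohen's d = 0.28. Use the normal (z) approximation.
Power ≈ 0.78

Power calculation (one-sample t-test, normal approximation):
z_β = d · √n - z_α
z_β = 0.28 · √74 - 1.645
z_β = 0.28 · 8.602 - 1.645
z_β = 0.764

Power = Φ(z_β) = Φ(0.764) ≈ 0.778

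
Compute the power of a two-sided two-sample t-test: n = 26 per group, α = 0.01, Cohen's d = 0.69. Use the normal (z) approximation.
Power ≈ 0.46

Power calculation (two-sample t-test, normal approximation):
z_β = d · √(n/2) - z_{α/2}
z_β = 0.69 · √(26/2) - 2.576
z_β = 0.69 · 3.606 - 2.576
z_β = -0.088

Power = Φ(z_β) = Φ(-0.088) ≈ 0.465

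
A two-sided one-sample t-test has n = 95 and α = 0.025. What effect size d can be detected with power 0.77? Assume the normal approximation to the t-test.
d ≈ 0.31

Minimum detectable effect (one-sample t-test, normal approximation):
d = (z_{α/2} + z_β) / √n
d = (2.241 + 0.739) / √95
d = 2.980 / 9.747
d ≈ 0.31

By Cohen's convention (0.2 small / 0.5 medium / 0.8 large): small effect.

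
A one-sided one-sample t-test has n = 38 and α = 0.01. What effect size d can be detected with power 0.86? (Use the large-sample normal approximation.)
d ≈ 0.55

Minimum detectable effect (one-sample t-test, normal approximation):
d = (z_α + z_β) / √n
d = (2.326 + 1.080) / √38
d = 3.407 / 6.164
d ≈ 0.55

By Cohen's convention (0.2 small / 0.5 medium / 0.8 large): medium effect.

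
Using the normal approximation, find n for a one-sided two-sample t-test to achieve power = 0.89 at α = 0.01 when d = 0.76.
n = 44 per group

Sample size formula (two-sample t-test, normal approximation):
n = 2 · ((z_α + z_β) / d)²

z_α = 2.326 (for α = 0.01, one-sided)
z_β = 1.227 (for power = 0.89)
d = 0.76

n = 2 · ((2.326 + 1.227) / 0.76)²
n = 2 · (4.675)²
n ≈ 43.71
Round up to the next whole number: n = 44 per group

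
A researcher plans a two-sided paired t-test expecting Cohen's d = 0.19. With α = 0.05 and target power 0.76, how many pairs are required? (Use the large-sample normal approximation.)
n = 197 pairs

Sample size formula (paired t-test, normal approximation):
n = ((z_{α/2} + z_β) / d)²

z_{α/2} = 1.960 (for α = 0.05, two-sided)
z_β = 0.706 (for power = 0.76)
d = 0.19

n = ((1.960 + 0.706) / 0.19)²
n = (14.032)²
n ≈ 196.90
Round up to the next whole number: n = 197 pairs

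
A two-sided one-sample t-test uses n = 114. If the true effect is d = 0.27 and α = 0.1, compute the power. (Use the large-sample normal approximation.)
Power ≈ 0.89

Power calculation (one-sample t-test, normal approximation):
z_β = d · √n - z_{α/2}
z_β = 0.27 · √114 - 1.645
z_β = 0.27 · 10.677 - 1.645
z_β = 1.238

Power = Φ(z_β) = Φ(1.238) ≈ 0.892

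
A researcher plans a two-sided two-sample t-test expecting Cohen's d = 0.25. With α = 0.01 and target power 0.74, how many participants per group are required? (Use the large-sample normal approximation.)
n = 332 per group

Sample size formula (two-sample t-test, normal approximation):
n = 2 · ((z_{α/2} + z_β) / d)²

z_{α/2} = 2.576 (for α = 0.01, two-sided)
z_β = 0.643 (for power = 0.74)
d = 0.25

n = 2 · ((2.576 + 0.643) / 0.25)²
n = 2 · (12.876)²
n ≈ 331.58
Round up to the next whole number: n = 332 per group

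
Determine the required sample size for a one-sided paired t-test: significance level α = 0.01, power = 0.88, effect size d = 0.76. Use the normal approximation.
n = 22 pairs

Sample size formula (paired t-test, normal approximation):
n = ((z_α + z_β) / d)²

z_α = 2.326 (for α = 0.01, one-sided)
z_β = 1.175 (for power = 0.88)
d = 0.76

n = ((2.326 + 1.175) / 0.76)²
n = (4.607)²
n ≈ 21.22
Round up to the next whole number: n = 22 pairs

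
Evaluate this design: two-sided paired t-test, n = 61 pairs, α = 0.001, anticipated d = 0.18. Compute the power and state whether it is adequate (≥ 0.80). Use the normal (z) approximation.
Power ≈ 0.03; the study is underpowered (power < 0.80)

Power calculation (paired t-test, normal approximation):
z_β = d · √n - z_{α/2}
z_β = 0.18 · √61 - 3.291
z_β = 0.18 · 7.810 - 3.291
z_β = -1.885

Power = Φ(z_β) = Φ(-1.885) ≈ 0.030

Effect size d = 0.18 is very small by Cohen's convention (0.2/0.5/0.8).

Threshold: power ≥ 0.80 is conventionally adequate.
Power ≈ 0.03 → the study is underpowered (power < 0.80).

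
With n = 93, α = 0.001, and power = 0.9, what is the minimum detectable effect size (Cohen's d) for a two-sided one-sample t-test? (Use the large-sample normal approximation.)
d ≈ 0.47

Minimum detectable effect (one-sample t-test, normal approximation):
d = (z_{α/2} + z_β) / √n
d = (3.291 + 1.282) / √93
d = 4.572 / 9.644
d ≈ 0.47

By Cohen's convention (0.2 small / 0.5 medium / 0.8 large): small effect.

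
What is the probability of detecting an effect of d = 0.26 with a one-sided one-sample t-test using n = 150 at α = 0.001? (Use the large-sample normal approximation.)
Power ≈ 0.54

Power calculation (one-sample t-test, normal approximation):
z_β = d · √n - z_α
z_β = 0.26 · √150 - 3.090
z_β = 0.26 · 12.247 - 3.090
z_β = 0.094

Power = Φ(z_β) = Φ(0.094) ≈ 0.537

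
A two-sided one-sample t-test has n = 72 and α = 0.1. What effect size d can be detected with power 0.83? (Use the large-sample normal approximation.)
d ≈ 0.31

Minimum detectable effect (one-sample t-test, normal approximation):
d = (z_{α/2} + z_β) / √n
d = (1.645 + 0.954) / √72
d = 2.599 / 8.485
d ≈ 0.31

By Cohen's convention (0.2 small / 0.5 medium / 0.8 large): small effect.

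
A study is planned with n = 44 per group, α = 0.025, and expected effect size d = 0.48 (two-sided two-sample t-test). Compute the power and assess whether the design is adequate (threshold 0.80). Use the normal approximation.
Power ≈ 0.50; the study is underpowered (power < 0.80)

Power calculation (two-sample t-test, normal approximation):
z_β = d · √(n/2) - z_{α/2}
z_β = 0.48 · √(44/2) - 2.241
z_β = 0.48 · 4.690 - 2.241
z_β = 0.010

Power = Φ(z_β) = Φ(0.010) ≈ 0.504

Effect size d = 0.48 is small by Cohen's convention (0.2/0.5/0.8).

Threshold: power ≥ 0.80 is conventionally adequate.
Power ≈ 0.50 → the study is underpowered (power < 0.80).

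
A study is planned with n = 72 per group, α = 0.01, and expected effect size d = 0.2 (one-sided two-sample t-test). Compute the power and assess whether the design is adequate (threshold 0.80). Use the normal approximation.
Power ≈ 0.13; the study is underpowered (power < 0.80)

Power calculation (two-sample t-test, normal approximation):
z_β = d · √(n/2) - z_α
z_β = 0.2 · √(72/2) - 2.326
z_β = 0.2 · 6.000 - 2.326
z_β = -1.126

Power = Φ(z_β) = Φ(-1.126) ≈ 0.130

Effect size d = 0.2 is small by Cohen's convention (0.2/0.5/0.8).

Threshold: power ≥ 0.80 is conventionally adequate.
Power ≈ 0.13 → the study is underpowered (power < 0.80).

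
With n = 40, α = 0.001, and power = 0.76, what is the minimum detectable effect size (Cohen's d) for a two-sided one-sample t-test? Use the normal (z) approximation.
d ≈ 0.63

Minimum detectable effect (one-sample t-test, normal approximation):
d = (z_{α/2} + z_β) / √n
d = (3.291 + 0.706) / √40
d = 3.997 / 6.325
d ≈ 0.63

By Cohen's convention (0.2 small / 0.5 medium / 0.8 large): medium effect.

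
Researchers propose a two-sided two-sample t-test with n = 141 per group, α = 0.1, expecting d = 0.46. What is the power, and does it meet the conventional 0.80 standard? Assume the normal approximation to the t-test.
Power ≈ 0.99; the study is adequately powered (power ≥ 0.80)

Power calculation (two-sample t-test, normal approximation):
z_β = d · √(n/2) - z_{α/2}
z_β = 0.46 · √(141/2) - 1.645
z_β = 0.46 · 8.396 - 1.645
z_β = 2.218

Power = Φ(z_β) = Φ(2.218) ≈ 0.987

Effect size d = 0.46 is small by Cohen's convention (0.2/0.5/0.8).

Threshold: power ≥ 0.80 is conventionally adequate.
Power ≈ 0.99 → the study is adequately powered (power ≥ 0.80).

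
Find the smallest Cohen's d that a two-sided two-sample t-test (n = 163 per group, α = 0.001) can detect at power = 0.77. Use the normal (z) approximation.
d ≈ 0.45

Minimum detectable effect (two-sample t-test, normal approximation):
d = (z_{α/2} + z_β) / √(n/2)
d = (3.291 + 0.739) / √(163/2)
d = 4.029 / 9.028
d ≈ 0.45

By Cohen's convention (0.2 small / 0.5 medium / 0.8 large): small effect.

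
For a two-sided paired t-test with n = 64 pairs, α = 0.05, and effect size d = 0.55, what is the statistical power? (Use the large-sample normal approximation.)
Power ≈ 0.99

Power calculation (paired t-test, normal approximation):
z_β = d · √n - z_{α/2}
z_β = 0.55 · √64 - 1.960
z_β = 0.55 · 8.000 - 1.960
z_β = 2.440

Power = Φ(z_β) = Φ(2.440) ≈ 0.993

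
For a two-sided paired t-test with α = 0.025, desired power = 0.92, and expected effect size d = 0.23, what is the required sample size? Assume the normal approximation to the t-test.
n = 252 pairs

Sample size formula (paired t-test, normal approximation):
n = ((z_{α/2} + z_β) / d)²

z_{α/2} = 2.241 (for α = 0.025, two-sided)
z_β = 1.405 (for power = 0.92)
d = 0.23

n = ((2.241 + 1.405) / 0.23)²
n = (15.852)²
n ≈ 251.29
Round up to the next whole number: n = 252 pairs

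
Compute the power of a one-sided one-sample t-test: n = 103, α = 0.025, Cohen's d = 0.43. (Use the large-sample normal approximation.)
Power ≈ 0.99

Power calculation (one-sample t-test, normal approximation):
z_β = d · √n - z_α
z_β = 0.43 · √103 - 1.960
z_β = 0.43 · 10.149 - 1.960
z_β = 2.404

Power = Φ(z_β) = Φ(2.404) ≈ 0.992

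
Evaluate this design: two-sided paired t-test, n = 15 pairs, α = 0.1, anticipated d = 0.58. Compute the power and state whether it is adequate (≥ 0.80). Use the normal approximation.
Power ≈ 0.73; the study is underpowered (power < 0.80)

Power calculation (paired t-test, normal approximation):
z_β = d · √n - z_{α/2}
z_β = 0.58 · √15 - 1.645
z_β = 0.58 · 3.873 - 1.645
z_β = 0.601

Power = Φ(z_β) = Φ(0.601) ≈ 0.726

Effect size d = 0.58 is medium by Cohen's convention (0.2/0.5/0.8).

Threshold: power ≥ 0.80 is conventionally adequate.
Power ≈ 0.73 → the study is underpowered (power < 0.80).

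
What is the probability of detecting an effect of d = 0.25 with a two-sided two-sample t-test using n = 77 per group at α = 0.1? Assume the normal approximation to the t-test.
Power ≈ 0.46

Power calculation (two-sample t-test, normal approximation):
z_β = d · √(n/2) - z_{α/2}
z_β = 0.25 · √(77/2) - 1.645
z_β = 0.25 · 6.205 - 1.645
z_β = -0.094

Power = Φ(z_β) = Φ(-0.094) ≈ 0.463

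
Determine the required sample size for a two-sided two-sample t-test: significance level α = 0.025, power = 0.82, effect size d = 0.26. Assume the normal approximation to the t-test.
n = 295 per group

Sample size formula (two-sample t-test, normal approximation):
n = 2 · ((z_{α/2} + z_β) / d)²

z_{α/2} = 2.241 (for α = 0.025, two-sided)
z_β = 0.915 (for power = 0.82)
d = 0.26

n = 2 · ((2.241 + 0.915) / 0.26)²
n = 2 · (12.138)²
n ≈ 294.66
Round up to the next whole number: n = 295 per group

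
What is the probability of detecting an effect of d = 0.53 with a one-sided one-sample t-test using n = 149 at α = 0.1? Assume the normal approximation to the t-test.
Power ≈ 1.00

Power calculation (one-sample t-test, normal approximation):
z_β = d · √n - z_α
z_β = 0.53 · √149 - 1.282
z_β = 0.53 · 12.207 - 1.282
z_β = 5.188

Power = Φ(z_β) = Φ(5.188) ≈ 1.000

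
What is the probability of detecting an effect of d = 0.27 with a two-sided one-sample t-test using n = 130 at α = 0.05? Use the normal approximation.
Power ≈ 0.87

Power calculation (one-sample t-test, normal approximation):
z_β = d · √n - z_{α/2}
z_β = 0.27 · √130 - 1.960
z_β = 0.27 · 11.402 - 1.960
z_β = 1.119

Power = Φ(z_β) = Φ(1.119) ≈ 0.868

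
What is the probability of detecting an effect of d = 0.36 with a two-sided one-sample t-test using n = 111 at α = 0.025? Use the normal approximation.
Power ≈ 0.94

Power calculation (one-sample t-test, normal approximation):
z_β = d · √n - z_{α/2}
z_β = 0.36 · √111 - 2.241
z_β = 0.36 · 10.536 - 2.241
z_β = 1.551

Power = Φ(z_β) = Φ(1.551) ≈ 0.940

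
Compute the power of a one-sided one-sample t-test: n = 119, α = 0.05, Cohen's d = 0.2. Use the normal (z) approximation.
Power ≈ 0.70

Power calculation (one-sample t-test, normal approximation):
z_β = d · √n - z_α
z_β = 0.2 · √119 - 1.645
z_β = 0.2 · 10.909 - 1.645
z_β = 0.537

Power = Φ(z_β) = Φ(0.537) ≈ 0.704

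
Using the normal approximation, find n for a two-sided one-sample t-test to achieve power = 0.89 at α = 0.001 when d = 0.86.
n = 28

Sample size formula (one-sample t-test, normal approximation):
n = ((z_{α/2} + z_β) / d)²

z_{α/2} = 3.291 (for α = 0.001, two-sided)
z_β = 1.227 (for power = 0.89)
d = 0.86

n = ((3.291 + 1.227) / 0.86)²
n = (5.253)²
n ≈ 27.59
Round up to the next whole number: n = 28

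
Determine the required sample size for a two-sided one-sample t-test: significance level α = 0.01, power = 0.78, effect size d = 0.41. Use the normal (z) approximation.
n = 67

Sample size formula (one-sample t-test, normal approximation):
n = ((z_{α/2} + z_β) / d)²

z_{α/2} = 2.576 (for α = 0.01, two-sided)
z_β = 0.772 (for power = 0.78)
d = 0.41

n = ((2.576 + 0.772) / 0.41)²
n = (8.166)²
n ≈ 66.68
Round up to the next whole number: n = 67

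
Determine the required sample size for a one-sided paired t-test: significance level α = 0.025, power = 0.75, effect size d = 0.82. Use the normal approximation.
n = 11 pairs

Sample size formula (paired t-test, normal approximation):
n = ((z_α + z_β) / d)²

z_α = 1.960 (for α = 0.025, one-sided)
z_β = 0.674 (for power = 0.75)
d = 0.82

n = ((1.960 + 0.674) / 0.82)²
n = (3.212)²
n ≈ 10.32
Round up to the next whole number: n = 11 pairs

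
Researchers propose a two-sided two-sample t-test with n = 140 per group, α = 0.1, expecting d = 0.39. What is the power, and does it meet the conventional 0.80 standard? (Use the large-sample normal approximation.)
Power ≈ 0.95; the study is adequately powered (power ≥ 0.80)

Power calculation (two-sample t-test, normal approximation):
z_β = d · √(n/2) - z_{α/2}
z_β = 0.39 · √(140/2) - 1.645
z_β = 0.39 · 8.367 - 1.645
z_β = 1.618

Power = Φ(z_β) = Φ(1.618) ≈ 0.947

Effect size d = 0.39 is small by Cohen's convention (0.2/0.5/0.8).

Threshold: power ≥ 0.80 is conventionally adequate.
Power ≈ 0.95 → the study is adequately powered (power ≥ 0.80).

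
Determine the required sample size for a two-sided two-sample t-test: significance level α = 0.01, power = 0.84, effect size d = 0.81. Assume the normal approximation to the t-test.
n = 39 per group

Sample size formula (two-sample t-test, normal approximation):
n = 2 · ((z_{α/2} + z_β) / d)²

z_{α/2} = 2.576 (for α = 0.01, two-sided)
z_β = 0.994 (for power = 0.84)
d = 0.81

n = 2 · ((2.576 + 0.994) / 0.81)²
n = 2 · (4.407)²
n ≈ 38.84
Round up to the next whole number: n = 39 per group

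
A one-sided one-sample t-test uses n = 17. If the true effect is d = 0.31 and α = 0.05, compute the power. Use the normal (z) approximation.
Power ≈ 0.36

Power calculation (one-sample t-test, normal approximation):
z_β = d · √n - z_α
z_β = 0.31 · √17 - 1.645
z_β = 0.31 · 4.123 - 1.645
z_β = -0.367

Power = Φ(z_β) = Φ(-0.367) ≈ 0.357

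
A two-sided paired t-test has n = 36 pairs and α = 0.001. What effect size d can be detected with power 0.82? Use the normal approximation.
d ≈ 0.70

Minimum detectable effect (paired t-test, normal approximation):
d = (z_{α/2} + z_β) / √n
d = (3.291 + 0.915) / √36
d = 4.206 / 6.000
d ≈ 0.70

By Cohen's convention (0.2 small / 0.5 medium / 0.8 large): medium effect.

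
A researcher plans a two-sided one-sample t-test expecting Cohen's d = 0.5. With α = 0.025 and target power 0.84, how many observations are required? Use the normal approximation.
n = 42

Sample size formula (one-sample t-test, normal approximation):
n = ((z_{α/2} + z_β) / d)²

z_{α/2} = 2.241 (for α = 0.025, two-sided)
z_β = 0.994 (for power = 0.84)
d = 0.5

n = ((2.241 + 0.994) / 0.5)²
n = (6.470)²
n ≈ 41.86
Round up to the next whole number: n = 42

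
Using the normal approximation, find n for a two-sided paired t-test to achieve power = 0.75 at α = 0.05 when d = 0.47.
n = 32 pairs

Sample size formula (paired t-test, normal approximation):
n = ((z_{α/2} + z_β) / d)²

z_{α/2} = 1.960 (for α = 0.05, two-sided)
z_β = 0.674 (for power = 0.75)
d = 0.47

n = ((1.960 + 0.674) / 0.47)²
n = (5.604)²
n ≈ 31.40
Round up to the next whole number: n = 32 pairs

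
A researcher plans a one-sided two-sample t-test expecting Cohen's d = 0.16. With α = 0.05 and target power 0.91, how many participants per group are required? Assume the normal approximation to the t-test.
n = 697 per group

Sample size formula (two-sample t-test, normal approximation):
n = 2 · ((z_α + z_β) / d)²

z_α = 1.645 (for α = 0.05, one-sided)
z_β = 1.341 (for power = 0.91)
d = 0.16

n = 2 · ((1.645 + 1.341) / 0.16)²
n = 2 · (18.663)²
n ≈ 696.62
Round up to the next whole number: n = 697 per group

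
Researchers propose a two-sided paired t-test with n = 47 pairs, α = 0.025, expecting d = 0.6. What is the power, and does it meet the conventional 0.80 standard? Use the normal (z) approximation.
Power ≈ 0.97; the study is adequately powered (power ≥ 0.80)

Power calculation (paired t-test, normal approximation):
z_β = d · √n - z_{α/2}
z_β = 0.6 · √47 - 2.241
z_β = 0.6 · 6.856 - 2.241
z_β = 1.872

Power = Φ(z_β) = Φ(1.872) ≈ 0.969

Effect size d = 0.6 is medium by Cohen's convention (0.2/0.5/0.8).

Threshold: power ≥ 0.80 is conventionally adequate.
Power ≈ 0.97 → the study is adequately powered (power ≥ 0.80).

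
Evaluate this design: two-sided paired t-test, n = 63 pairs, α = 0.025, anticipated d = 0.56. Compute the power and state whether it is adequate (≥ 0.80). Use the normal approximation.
Power ≈ 0.99; the study is adequately powered (power ≥ 0.80)

Power calculation (paired t-test, normal approximation):
z_β = d · √n - z_{α/2}
z_β = 0.56 · √63 - 2.241
z_β = 0.56 · 7.937 - 2.241
z_β = 2.203

Power = Φ(z_β) = Φ(2.203) ≈ 0.986

Effect size d = 0.56 is medium by Cohen's convention (0.2/0.5/0.8).

Threshold: power ≥ 0.80 is conventionally adequate.
Power ≈ 0.99 → the study is adequately powered (power ≥ 0.80).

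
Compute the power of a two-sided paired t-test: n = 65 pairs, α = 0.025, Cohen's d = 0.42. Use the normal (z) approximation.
Power ≈ 0.87

Power calculation (paired t-test, normal approximation):
z_β = d · √n - z_{α/2}
z_β = 0.42 · √65 - 2.241
z_β = 0.42 · 8.062 - 2.241
z_β = 1.145

Power = Φ(z_β) = Φ(1.145) ≈ 0.874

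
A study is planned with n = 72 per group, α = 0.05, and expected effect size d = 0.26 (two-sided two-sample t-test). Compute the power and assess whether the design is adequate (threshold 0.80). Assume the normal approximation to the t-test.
Power ≈ 0.34; the study is underpowered (power < 0.80)

Power calculation (two-sample t-test, normal approximation):
z_β = d · √(n/2) - z_{α/2}
z_β = 0.26 · √(72/2) - 1.960
z_β = 0.26 · 6.000 - 1.960
z_β = -0.400

Power = Φ(z_β) = Φ(-0.400) ≈ 0.345

Effect size d = 0.26 is small by Cohen's convention (0.2/0.5/0.8).

Threshold: power ≥ 0.80 is conventionally adequate.
Power ≈ 0.34 → the study is underpowered (power < 0.80).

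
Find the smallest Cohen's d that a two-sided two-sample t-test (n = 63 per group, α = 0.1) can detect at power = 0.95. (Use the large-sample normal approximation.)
d ≈ 0.59

Minimum detectable effect (two-sample t-test, normal approximation):
d = (z_{α/2} + z_β) / √(n/2)
d = (1.645 + 1.645) / √(63/2)
d = 3.290 / 5.612
d ≈ 0.59

By Cohen's convention (0.2 small / 0.5 medium / 0.8 large): medium effect.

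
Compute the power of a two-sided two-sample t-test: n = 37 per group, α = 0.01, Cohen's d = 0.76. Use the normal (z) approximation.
Power ≈ 0.76

Power calculation (two-sample t-test, normal approximation):
z_β = d · √(n/2) - z_{α/2}
z_β = 0.76 · √(37/2) - 2.576
z_β = 0.76 · 4.301 - 2.576
z_β = 0.693

Power = Φ(z_β) = Φ(0.693) ≈ 0.756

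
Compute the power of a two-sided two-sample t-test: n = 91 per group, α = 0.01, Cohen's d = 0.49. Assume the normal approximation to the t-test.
Power ≈ 0.77

Power calculation (two-sample t-test, normal approximation):
z_β = d · √(n/2) - z_{α/2}
z_β = 0.49 · √(91/2) - 2.576
z_β = 0.49 · 6.745 - 2.576
z_β = 0.729

Power = Φ(z_β) = Φ(0.729) ≈ 0.767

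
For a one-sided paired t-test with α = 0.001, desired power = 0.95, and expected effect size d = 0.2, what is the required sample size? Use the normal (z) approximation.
n = 561 pairs

Sample size formula (paired t-test, normal approximation):
n = ((z_α + z_β) / d)²

z_α = 3.090 (for α = 0.001, one-sided)
z_β = 1.645 (for power = 0.95)
d = 0.2

n = ((3.090 + 1.645) / 0.2)²
n = (23.675)²
n ≈ 560.51
Round up to the next whole number: n = 561 pairs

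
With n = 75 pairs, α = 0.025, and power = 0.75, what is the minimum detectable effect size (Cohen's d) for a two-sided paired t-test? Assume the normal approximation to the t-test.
d ≈ 0.34

Minimum detectable effect (paired t-test, normal approximation):
d = (z_{α/2} + z_β) / √n
d = (2.241 + 0.674) / √75
d = 2.916 / 8.660
d ≈ 0.34

By Cohen's convention (0.2 small / 0.5 medium / 0.8 large): small effect.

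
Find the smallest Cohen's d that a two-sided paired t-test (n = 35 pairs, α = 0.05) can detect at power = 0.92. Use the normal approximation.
d ≈ 0.57

Minimum detectable effect (paired t-test, normal approximation):
d = (z_{α/2} + z_β) / √n
d = (1.960 + 1.405) / √35
d = 3.365 / 5.916
d ≈ 0.57

By Cohen's convention (0.2 small / 0.5 medium / 0.8 large): medium effect.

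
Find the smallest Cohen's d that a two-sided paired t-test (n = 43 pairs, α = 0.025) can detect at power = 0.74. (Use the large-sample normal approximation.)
d ≈ 0.44

Minimum detectable effect (paired t-test, normal approximation):
d = (z_{α/2} + z_β) / √n
d = (2.241 + 0.643) / √43
d = 2.885 / 6.557
d ≈ 0.44

By Cohen's convention (0.2 small / 0.5 medium / 0.8 large): small effect.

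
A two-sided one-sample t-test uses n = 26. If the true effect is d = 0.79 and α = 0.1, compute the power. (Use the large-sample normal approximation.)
Power ≈ 0.99

Power calculation (one-sample t-test, normal approximation):
z_β = d · √n - z_{α/2}
z_β = 0.79 · √26 - 1.645
z_β = 0.79 · 5.099 - 1.645
z_β = 2.383

Power = Φ(z_β) = Φ(2.383) ≈ 0.991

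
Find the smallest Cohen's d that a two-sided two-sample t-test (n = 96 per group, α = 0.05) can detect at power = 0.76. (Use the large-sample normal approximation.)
d ≈ 0.38

Minimum detectable effect (two-sample t-test, normal approximation):
d = (z_{α/2} + z_β) / √(n/2)
d = (1.960 + 0.706) / √(96/2)
d = 2.666 / 6.928
d ≈ 0.38

By Cohen's convention (0.2 small / 0.5 medium / 0.8 large): small effect.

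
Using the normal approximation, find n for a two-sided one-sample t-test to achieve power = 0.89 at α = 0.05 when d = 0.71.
n = 21

Sample size formula (one-sample t-test, normal approximation):
n = ((z_{α/2} + z_β) / d)²

z_{α/2} = 1.960 (for α = 0.05, two-sided)
z_β = 1.227 (for power = 0.89)
d = 0.71

n = ((1.960 + 1.227) / 0.71)²
n = (4.489)²
n ≈ 20.15
Round up to the next whole number: n = 21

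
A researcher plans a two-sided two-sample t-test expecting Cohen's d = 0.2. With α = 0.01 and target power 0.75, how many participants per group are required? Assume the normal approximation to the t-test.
n = 529 per group

Sample size formula (two-sample t-test, normal approximation):
n = 2 · ((z_{α/2} + z_β) / d)²

z_{α/2} = 2.576 (for α = 0.01, two-sided)
z_β = 0.674 (for power = 0.75)
d = 0.2

n = 2 · ((2.576 + 0.674) / 0.2)²
n = 2 · (16.250)²
n ≈ 528.12
Round up to the next whole number: n = 529 per group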